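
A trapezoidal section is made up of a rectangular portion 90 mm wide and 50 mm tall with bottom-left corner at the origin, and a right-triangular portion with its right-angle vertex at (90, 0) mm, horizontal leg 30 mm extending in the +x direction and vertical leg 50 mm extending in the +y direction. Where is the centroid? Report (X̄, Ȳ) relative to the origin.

X̄ = 52.86 mm, Ȳ = 23.81 mm

rectangular portion: A = 90 × 50 = 4500.00, centroid at (45.00, 25.00).
triangular portion: A = ½·30·50 = 750.00, centroid at (100.00, 16.67).
ΣA = 5250.00 mm²
ΣAX̄ = (4500.00)(45.00) + (750.00)(100.00) = 277500.00 mm³
ΣAȲ = (4500.00)(25.00) + (750.00)(16.67) = 125000.00 mm³
X̄ = 277500.00 / 5250.00 = 52.86 mm
Ȳ = 125000.00 / 5250.00 = 23.81 mm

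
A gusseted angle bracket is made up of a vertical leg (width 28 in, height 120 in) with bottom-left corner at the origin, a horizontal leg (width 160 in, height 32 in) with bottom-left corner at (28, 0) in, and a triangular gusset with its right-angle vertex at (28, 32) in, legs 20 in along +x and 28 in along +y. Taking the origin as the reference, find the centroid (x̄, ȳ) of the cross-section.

Part | A | x̄ᵢ | ȳᵢ | A·x̄ᵢ | A·ȳᵢ
vertical leg | 3360.00 | 14.00 | 60.00 | 47040.00 | 201600.00
horizontal leg | 5120.00 | 108.00 | 16.00 | 552960.00 | 81920.00
gusset | 280.00 | 34.67 | 41.33 | 9706.67 | 11573.33
Σ | 8760.00 |  |  | 609706.67 | 295093.33
x̄ = 609706.67 / 8760.00 = 69.60 in
ȳ = 295093.33 / 8760.00 = 33.69 in

x̄ = 69.60 in, ȳ = 33.69 in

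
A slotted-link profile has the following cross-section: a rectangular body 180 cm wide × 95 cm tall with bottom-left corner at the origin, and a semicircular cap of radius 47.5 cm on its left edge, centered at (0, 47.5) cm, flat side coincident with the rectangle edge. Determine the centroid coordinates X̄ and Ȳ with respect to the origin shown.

X̄ = 71.09 cm, Ȳ = 47.50 cm

Part | A | x̄ᵢ | ȳᵢ | A·x̄ᵢ | A·ȳᵢ
rectangular body | 17100.00 | 90.00 | 47.50 | 1539000.00 | 812250.00
semicircular end | 3544.11 | -20.16 | 47.50 | -71447.92 | 168345.19
Σ | 20644.11 |  |  | 1467552.08 | 980595.19
X̄ = 1467552.08 / 20644.11 = 71.09 cm
Ȳ = 980595.19 / 20644.11 = 47.50 cm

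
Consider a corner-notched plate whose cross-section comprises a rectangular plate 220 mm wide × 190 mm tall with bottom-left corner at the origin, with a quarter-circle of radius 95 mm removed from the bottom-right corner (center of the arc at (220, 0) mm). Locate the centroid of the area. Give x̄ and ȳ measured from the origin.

plate: A = 220 × 190 = 41800.00, centroid at (110.00, 95.00).
removed quarter-circle: A = −¼π·95² = -7088.22, centroid at (179.68, 40.32).
ΣA = 34711.78 mm², ΣAx̄ = 3324383.61 mm³, ΣAȳ = 3685208.33 mm³.
x̄ = 3324383.61/34711.78 = 95.77 mm; ȳ = 3685208.33/34711.78 = 106.17 mm.

x̄ = 95.77 mm, ȳ = 106.17 mm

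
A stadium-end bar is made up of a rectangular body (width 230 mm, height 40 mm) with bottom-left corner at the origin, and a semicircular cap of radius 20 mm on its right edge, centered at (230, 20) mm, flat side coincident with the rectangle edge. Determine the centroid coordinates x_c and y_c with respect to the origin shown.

x_c = 122.89 mm, y_c = 20.00 mm

rectangular body: A = 230 × 40 = 9200.00, centroid at (115.00, 20.00).
semicircular end: A = ½π·20² = 628.32, centroid at (238.49, 20.00).
ΣA = 9828.32 mm², ΣAx_c = 1207846.60 mm³, ΣAy_c = 196566.37 mm³.
x_c = 1207846.60/9828.32 = 122.89 mm; y_c = 196566.37/9828.32 = 20.00 mm.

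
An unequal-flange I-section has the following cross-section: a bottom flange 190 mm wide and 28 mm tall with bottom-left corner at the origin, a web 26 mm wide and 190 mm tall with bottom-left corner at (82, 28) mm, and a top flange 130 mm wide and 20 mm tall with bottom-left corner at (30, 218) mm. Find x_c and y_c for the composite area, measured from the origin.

Part | A | x̄ᵢ | ȳᵢ | A·x̄ᵢ | A·ȳᵢ
bottom flange | 5320.00 | 95.00 | 14.00 | 505400.00 | 74480.00
web | 4940.00 | 95.00 | 123.00 | 469300.00 | 607620.00
top flange | 2600.00 | 95.00 | 228.00 | 247000.00 | 592800.00
Σ | 12860.00 |  |  | 1221700.00 | 1274900.00
x_c = 1221700.00 / 12860.00 = 95.00 mm
y_c = 1274900.00 / 12860.00 = 99.14 mm

x_c = 95.00 mm, y_c = 99.14 mm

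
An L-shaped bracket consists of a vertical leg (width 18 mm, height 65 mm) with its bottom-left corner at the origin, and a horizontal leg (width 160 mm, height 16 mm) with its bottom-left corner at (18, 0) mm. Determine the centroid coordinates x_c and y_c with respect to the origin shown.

x_c = 70.08 mm, y_c = 15.68 mm

Part | A | x̄ᵢ | ȳᵢ | A·x̄ᵢ | A·ȳᵢ
vertical leg | 1170.00 | 9.00 | 32.50 | 10530.00 | 38025.00
horizontal leg | 2560.00 | 98.00 | 8.00 | 250880.00 | 20480.00
Σ | 3730.00 |  |  | 261410.00 | 58505.00
x_c = 261410.00 / 3730.00 = 70.08 mm
y_c = 58505.00 / 3730.00 = 15.68 mm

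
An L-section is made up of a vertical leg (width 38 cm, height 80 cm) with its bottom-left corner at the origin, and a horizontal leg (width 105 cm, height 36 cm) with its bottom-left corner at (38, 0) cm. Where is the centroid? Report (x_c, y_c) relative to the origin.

x_c = 58.63 cm, y_c = 27.81 cm

vertical leg: A = 38 × 80 = 3040.00, centroid at (19.00, 40.00).
horizontal leg: A = 105 × 36 = 3780.00, centroid at (90.50, 18.00).
ΣA = 6820.00 cm²
ΣAx_c = (3040.00)(19.00) + (3780.00)(90.50) = 399850.00 cm³
ΣAy_c = (3040.00)(40.00) + (3780.00)(18.00) = 189640.00 cm³
x_c = 399850.00 / 6820.00 = 58.63 cm
y_c = 189640.00 / 6820.00 = 27.81 cm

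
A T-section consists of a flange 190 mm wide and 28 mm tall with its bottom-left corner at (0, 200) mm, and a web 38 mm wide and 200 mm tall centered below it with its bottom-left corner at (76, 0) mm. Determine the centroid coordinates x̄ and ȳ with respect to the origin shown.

Part | A | x̄ᵢ | ȳᵢ | A·x̄ᵢ | A·ȳᵢ
web | 7600.00 | 95.00 | 100.00 | 722000.00 | 760000.00
flange | 5320.00 | 95.00 | 214.00 | 505400.00 | 1138480.00
Σ | 12920.00 |  |  | 1227400.00 | 1898480.00
x̄ = 1227400.00 / 12920.00 = 95.00 mm
ȳ = 1898480.00 / 12920.00 = 146.94 mm

x̄ = 95.00 mm, ȳ = 146.94 mm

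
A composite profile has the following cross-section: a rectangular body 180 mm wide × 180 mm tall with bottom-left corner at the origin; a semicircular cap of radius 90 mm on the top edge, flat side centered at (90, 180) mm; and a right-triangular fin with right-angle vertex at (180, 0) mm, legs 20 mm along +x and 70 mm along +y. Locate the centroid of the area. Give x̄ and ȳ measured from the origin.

x̄ = 91.48 mm, ȳ = 124.58 mm

Part | A | x̄ᵢ | ȳᵢ | A·x̄ᵢ | A·ȳᵢ
rectangular body | 32400.00 | 90.00 | 90.00 | 2916000.00 | 2916000.00
semicircular top | 12723.45 | 90.00 | 218.20 | 1145110.52 | 2776221.04
triangular fin | 700.00 | 186.67 | 23.33 | 130666.67 | 16333.33
Σ | 45823.45 |  |  | 4191777.19 | 5708554.38
x̄ = 4191777.19 / 45823.45 = 91.48 mm
ȳ = 5708554.38 / 45823.45 = 124.58 mm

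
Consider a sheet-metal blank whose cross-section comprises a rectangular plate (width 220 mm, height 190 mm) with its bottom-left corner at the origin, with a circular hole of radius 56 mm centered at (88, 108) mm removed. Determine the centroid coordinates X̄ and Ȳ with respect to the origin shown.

plate: A = 220 × 190 = 41800.00, centroid at (110.00, 95.00).
hole: A = −π·56² = -9852.03, centroid at (88.00, 108.00).
ΣA = 31947.97 mm²
ΣAX̄ = (41800.00)(110.00) + (-9852.03)(88.00) = 3731020.96 mm³
ΣAȲ = (41800.00)(95.00) + (-9852.03)(108.00) = 2906980.27 mm³
X̄ = 3731020.96 / 31947.97 = 116.78 mm
Ȳ = 2906980.27 / 31947.97 = 90.99 mm

X̄ = 116.78 mm, Ȳ = 90.99 mm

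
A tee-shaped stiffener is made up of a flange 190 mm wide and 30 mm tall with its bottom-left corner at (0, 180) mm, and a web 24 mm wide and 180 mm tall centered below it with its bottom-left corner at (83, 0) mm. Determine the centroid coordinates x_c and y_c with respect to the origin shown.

x_c = 95.00 mm, y_c = 149.73 mm

Part | A | x̄ᵢ | ȳᵢ | A·x̄ᵢ | A·ȳᵢ
web | 4320.00 | 95.00 | 90.00 | 410400.00 | 388800.00
flange | 5700.00 | 95.00 | 195.00 | 541500.00 | 1111500.00
Σ | 10020.00 |  |  | 951900.00 | 1500300.00
x_c = 951900.00 / 10020.00 = 95.00 mm
y_c = 1500300.00 / 10020.00 = 149.73 mm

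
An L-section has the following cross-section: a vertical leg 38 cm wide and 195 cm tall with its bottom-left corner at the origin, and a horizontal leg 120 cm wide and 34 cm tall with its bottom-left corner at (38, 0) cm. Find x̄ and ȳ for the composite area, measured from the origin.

vertical leg: A = 38 × 195 = 7410.00, centroid at (19.00, 97.50).
horizontal leg: A = 120 × 34 = 4080.00, centroid at (98.00, 17.00).
ΣA = 11490.00 cm²
ΣAx̄ = (7410.00)(19.00) + (4080.00)(98.00) = 540630.00 cm³
ΣAȳ = (7410.00)(97.50) + (4080.00)(17.00) = 791835.00 cm³
x̄ = 540630.00 / 11490.00 = 47.05 cm
ȳ = 791835.00 / 11490.00 = 68.92 cm

x̄ = 47.05 cm, ȳ = 68.92 cm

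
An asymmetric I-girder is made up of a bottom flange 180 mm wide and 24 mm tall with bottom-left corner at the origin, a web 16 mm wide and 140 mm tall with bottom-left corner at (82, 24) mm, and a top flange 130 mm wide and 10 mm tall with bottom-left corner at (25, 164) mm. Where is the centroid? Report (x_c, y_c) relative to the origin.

x_c = 90.00 mm, y_c = 61.34 mm

Part | A | x̄ᵢ | ȳᵢ | A·x̄ᵢ | A·ȳᵢ
bottom flange | 4320.00 | 90.00 | 12.00 | 388800.00 | 51840.00
web | 2240.00 | 90.00 | 94.00 | 201600.00 | 210560.00
top flange | 1300.00 | 90.00 | 169.00 | 117000.00 | 219700.00
Σ | 7860.00 |  |  | 707400.00 | 482100.00
x_c = 707400.00 / 7860.00 = 90.00 mm
y_c = 482100.00 / 7860.00 = 61.34 mm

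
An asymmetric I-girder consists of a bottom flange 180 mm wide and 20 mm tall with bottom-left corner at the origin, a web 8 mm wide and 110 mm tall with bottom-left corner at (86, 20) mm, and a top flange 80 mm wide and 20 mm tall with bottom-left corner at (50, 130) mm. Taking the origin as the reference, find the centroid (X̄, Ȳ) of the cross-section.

bottom flange: A = 180 × 20 = 3600.00, centroid at (90.00, 10.00).
web: A = 8 × 110 = 880.00, centroid at (90.00, 75.00).
top flange: A = 80 × 20 = 1600.00, centroid at (90.00, 140.00).
ΣA = 6080.00 mm², ΣAX̄ = 547200.00 mm³, ΣAȲ = 326000.00 mm³.
X̄ = 547200.00/6080.00 = 90.00 mm; Ȳ = 326000.00/6080.00 = 53.62 mm.

X̄ = 90.00 mm, Ȳ = 53.62 mm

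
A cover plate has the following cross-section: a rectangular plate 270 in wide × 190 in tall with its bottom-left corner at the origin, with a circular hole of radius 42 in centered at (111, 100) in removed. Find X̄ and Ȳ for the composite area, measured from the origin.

X̄ = 137.91 in, Ȳ = 94.39 in

plate: A = 270 × 190 = 51300.00, centroid at (135.00, 95.00).
hole: A = −π·42² = -5541.77, centroid at (111.00, 100.00).
ΣA = 45758.23 in², ΣAX̄ = 6310363.59 in³, ΣAȲ = 4319323.06 in³.
X̄ = 6310363.59/45758.23 = 137.91 in; Ȳ = 4319323.06/45758.23 = 94.39 in.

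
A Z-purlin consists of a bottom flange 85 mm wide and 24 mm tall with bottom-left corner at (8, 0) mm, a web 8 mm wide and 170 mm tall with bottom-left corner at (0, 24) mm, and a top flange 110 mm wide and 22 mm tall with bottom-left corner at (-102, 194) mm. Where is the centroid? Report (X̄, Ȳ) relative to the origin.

X̄ = -0.91 mm, Ȳ = 114.92 mm

bottom flange: A = 85 × 24 = 2040.00, centroid at (50.50, 12.00).
web: A = 8 × 170 = 1360.00, centroid at (4.00, 109.00).
top flange: A = 110 × 22 = 2420.00, centroid at (-47.00, 205.00).
ΣA = 5820.00 mm²
ΣAX̄ = (2040.00)(50.50) + (1360.00)(4.00) + (2420.00)(-47.00) = -5280.00 mm³
ΣAȲ = (2040.00)(12.00) + (1360.00)(109.00) + (2420.00)(205.00) = 668820.00 mm³
X̄ = -5280.00 / 5820.00 = -0.91 mm
Ȳ = 668820.00 / 5820.00 = 114.92 mm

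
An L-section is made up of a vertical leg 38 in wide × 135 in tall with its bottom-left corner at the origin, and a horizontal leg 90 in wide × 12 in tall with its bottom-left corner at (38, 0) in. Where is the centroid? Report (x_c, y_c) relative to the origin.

x_c = 30.13 in, y_c = 56.80 in

Part | A | x̄ᵢ | ȳᵢ | A·x̄ᵢ | A·ȳᵢ
vertical leg | 5130.00 | 19.00 | 67.50 | 97470.00 | 346275.00
horizontal leg | 1080.00 | 83.00 | 6.00 | 89640.00 | 6480.00
Σ | 6210.00 |  |  | 187110.00 | 352755.00
x_c = 187110.00 / 6210.00 = 30.13 in
y_c = 352755.00 / 6210.00 = 56.80 in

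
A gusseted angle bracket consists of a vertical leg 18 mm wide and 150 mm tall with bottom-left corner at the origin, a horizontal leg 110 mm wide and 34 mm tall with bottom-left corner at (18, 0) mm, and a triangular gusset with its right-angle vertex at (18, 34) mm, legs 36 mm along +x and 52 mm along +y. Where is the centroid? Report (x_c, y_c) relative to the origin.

vertical leg: A = 18 × 150 = 2700.00, centroid at (9.00, 75.00).
horizontal leg: A = 110 × 34 = 3740.00, centroid at (73.00, 17.00).
gusset: A = ½·36·52 = 936.00, centroid at (30.00, 51.33).
ΣA = 7376.00 mm², ΣAx_c = 325400.00 mm³, ΣAy_c = 314128.00 mm³.
x_c = 325400.00/7376.00 = 44.12 mm; y_c = 314128.00/7376.00 = 42.59 mm.

x_c = 44.12 mm, y_c = 42.59 mm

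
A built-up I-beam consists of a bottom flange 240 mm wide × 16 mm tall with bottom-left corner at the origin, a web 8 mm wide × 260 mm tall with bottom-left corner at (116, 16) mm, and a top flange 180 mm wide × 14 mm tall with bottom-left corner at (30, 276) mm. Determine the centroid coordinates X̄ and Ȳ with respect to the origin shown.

bottom flange: A = 240 × 16 = 3840.00, centroid at (120.00, 8.00).
web: A = 8 × 260 = 2080.00, centroid at (120.00, 146.00).
top flange: A = 180 × 14 = 2520.00, centroid at (120.00, 283.00).
ΣA = 8440.00 mm², ΣAX̄ = 1012800.00 mm³, ΣAȲ = 1047560.00 mm³.
X̄ = 1012800.00/8440.00 = 120.00 mm; Ȳ = 1047560.00/8440.00 = 124.12 mm.

X̄ = 120.00 mm, Ȳ = 124.12 mm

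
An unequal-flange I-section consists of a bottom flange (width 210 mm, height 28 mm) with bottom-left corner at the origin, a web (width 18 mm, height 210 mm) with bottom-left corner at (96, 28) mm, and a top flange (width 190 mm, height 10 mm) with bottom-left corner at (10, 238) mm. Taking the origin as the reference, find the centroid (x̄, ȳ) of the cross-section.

Part | A | x̄ᵢ | ȳᵢ | A·x̄ᵢ | A·ȳᵢ
bottom flange | 5880.00 | 105.00 | 14.00 | 617400.00 | 82320.00
web | 3780.00 | 105.00 | 133.00 | 396900.00 | 502740.00
top flange | 1900.00 | 105.00 | 243.00 | 199500.00 | 461700.00
Σ | 11560.00 |  |  | 1213800.00 | 1046760.00
x̄ = 1213800.00 / 11560.00 = 105.00 mm
ȳ = 1046760.00 / 11560.00 = 90.55 mm

x̄ = 105.00 mm, ȳ = 90.55 mm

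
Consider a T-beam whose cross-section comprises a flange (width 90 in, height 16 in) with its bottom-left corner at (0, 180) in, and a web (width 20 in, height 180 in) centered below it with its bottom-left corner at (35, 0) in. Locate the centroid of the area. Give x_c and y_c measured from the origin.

web: A = 20 × 180 = 3600.00, centroid at (45.00, 90.00).
flange: A = 90 × 16 = 1440.00, centroid at (45.00, 188.00).
ΣA = 5040.00 in², ΣAx_c = 226800.00 in³, ΣAy_c = 594720.00 in³.
x_c = 226800.00/5040.00 = 45.00 in; y_c = 594720.00/5040.00 = 118.00 in.

x_c = 45.00 in, y_c = 118.00 in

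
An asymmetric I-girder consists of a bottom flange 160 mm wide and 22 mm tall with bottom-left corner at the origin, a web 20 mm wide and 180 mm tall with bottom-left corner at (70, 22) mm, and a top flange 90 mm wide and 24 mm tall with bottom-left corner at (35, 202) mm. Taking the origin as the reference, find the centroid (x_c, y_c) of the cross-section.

Part | A | x̄ᵢ | ȳᵢ | A·x̄ᵢ | A·ȳᵢ
bottom flange | 3520.00 | 80.00 | 11.00 | 281600.00 | 38720.00
web | 3600.00 | 80.00 | 112.00 | 288000.00 | 403200.00
top flange | 2160.00 | 80.00 | 214.00 | 172800.00 | 462240.00
Σ | 9280.00 |  |  | 742400.00 | 904160.00
x_c = 742400.00 / 9280.00 = 80.00 mm
y_c = 904160.00 / 9280.00 = 97.43 mm

x_c = 80.00 mm, y_c = 97.43 mm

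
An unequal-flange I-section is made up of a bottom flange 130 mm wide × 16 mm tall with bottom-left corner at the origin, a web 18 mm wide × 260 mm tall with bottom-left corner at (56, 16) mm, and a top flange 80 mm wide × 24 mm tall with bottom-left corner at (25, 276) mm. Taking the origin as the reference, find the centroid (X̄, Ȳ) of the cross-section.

Part | A | x̄ᵢ | ȳᵢ | A·x̄ᵢ | A·ȳᵢ
bottom flange | 2080.00 | 65.00 | 8.00 | 135200.00 | 16640.00
web | 4680.00 | 65.00 | 146.00 | 304200.00 | 683280.00
top flange | 1920.00 | 65.00 | 288.00 | 124800.00 | 552960.00
Σ | 8680.00 |  |  | 564200.00 | 1252880.00
X̄ = 564200.00 / 8680.00 = 65.00 mm
Ȳ = 1252880.00 / 8680.00 = 144.34 mm

X̄ = 65.00 mm, Ȳ = 144.34 mm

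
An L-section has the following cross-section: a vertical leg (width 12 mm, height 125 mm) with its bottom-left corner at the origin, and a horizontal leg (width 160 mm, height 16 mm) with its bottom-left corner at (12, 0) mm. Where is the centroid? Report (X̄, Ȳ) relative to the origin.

Part | A | x̄ᵢ | ȳᵢ | A·x̄ᵢ | A·ȳᵢ
vertical leg | 1500.00 | 6.00 | 62.50 | 9000.00 | 93750.00
horizontal leg | 2560.00 | 92.00 | 8.00 | 235520.00 | 20480.00
Σ | 4060.00 |  |  | 244520.00 | 114230.00
X̄ = 244520.00 / 4060.00 = 60.23 mm
Ȳ = 114230.00 / 4060.00 = 28.14 mm

X̄ = 60.23 mm, Ȳ = 28.14 mm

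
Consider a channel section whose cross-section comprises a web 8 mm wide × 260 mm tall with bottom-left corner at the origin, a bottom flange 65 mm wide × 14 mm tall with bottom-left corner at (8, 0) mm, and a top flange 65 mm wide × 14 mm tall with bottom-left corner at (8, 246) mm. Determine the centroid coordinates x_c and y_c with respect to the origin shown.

x_c = 21.03 mm, y_c = 130.00 mm

web: A = 8 × 260 = 2080.00, centroid at (4.00, 130.00).
bottom flange: A = 65 × 14 = 910.00, centroid at (40.50, 7.00).
top flange: A = 65 × 14 = 910.00, centroid at (40.50, 253.00).
ΣA = 3900.00 mm²
ΣAx_c = (2080.00)(4.00) + (910.00)(40.50) + (910.00)(40.50) = 82030.00 mm³
ΣAy_c = (2080.00)(130.00) + (910.00)(7.00) + (910.00)(253.00) = 507000.00 mm³
x_c = 82030.00 / 3900.00 = 21.03 mm
y_c = 507000.00 / 3900.00 = 130.00 mm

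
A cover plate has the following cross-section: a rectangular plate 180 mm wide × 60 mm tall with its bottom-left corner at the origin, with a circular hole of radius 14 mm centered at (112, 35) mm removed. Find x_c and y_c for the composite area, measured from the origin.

x_c = 88.67 mm, y_c = 29.70 mm

plate: A = 180 × 60 = 10800.00, centroid at (90.00, 30.00).
hole: A = −π·14² = -615.75, centroid at (112.00, 35.00).
ΣA = 10184.25 mm², ΣAx_c = 903035.76 mm³, ΣAy_c = 302448.67 mm³.
x_c = 903035.76/10184.25 = 88.67 mm; y_c = 302448.67/10184.25 = 29.70 mm.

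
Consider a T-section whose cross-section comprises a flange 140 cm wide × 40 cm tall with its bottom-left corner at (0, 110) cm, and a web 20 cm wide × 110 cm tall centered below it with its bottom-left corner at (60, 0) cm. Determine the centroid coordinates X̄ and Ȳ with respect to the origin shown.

X̄ = 70.00 cm, Ȳ = 108.85 cm

web: A = 20 × 110 = 2200.00, centroid at (70.00, 55.00).
flange: A = 140 × 40 = 5600.00, centroid at (70.00, 130.00).
ΣA = 7800.00 cm²
ΣAX̄ = (2200.00)(70.00) + (5600.00)(70.00) = 546000.00 cm³
ΣAȲ = (2200.00)(55.00) + (5600.00)(130.00) = 849000.00 cm³
X̄ = 546000.00 / 7800.00 = 70.00 cm
Ȳ = 849000.00 / 7800.00 = 108.85 cm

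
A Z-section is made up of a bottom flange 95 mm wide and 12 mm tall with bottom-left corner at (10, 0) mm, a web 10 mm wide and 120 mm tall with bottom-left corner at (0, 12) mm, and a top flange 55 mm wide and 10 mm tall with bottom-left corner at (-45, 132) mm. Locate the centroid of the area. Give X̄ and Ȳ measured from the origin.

X̄ = 21.43 mm, Ȳ = 58.34 mm

bottom flange: A = 95 × 12 = 1140.00, centroid at (57.50, 6.00).
web: A = 10 × 120 = 1200.00, centroid at (5.00, 72.00).
top flange: A = 55 × 10 = 550.00, centroid at (-17.50, 137.00).
ΣA = 2890.00 mm², ΣAX̄ = 61925.00 mm³, ΣAȲ = 168590.00 mm³.
X̄ = 61925.00/2890.00 = 21.43 mm; Ȳ = 168590.00/2890.00 = 58.34 mm.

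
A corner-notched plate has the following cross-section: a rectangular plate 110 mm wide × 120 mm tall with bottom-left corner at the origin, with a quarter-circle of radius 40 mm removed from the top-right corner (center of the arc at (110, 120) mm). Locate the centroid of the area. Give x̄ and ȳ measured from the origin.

x̄ = 51.00 mm, ȳ = 55.47 mm

plate: A = 110 × 120 = 13200.00, centroid at (55.00, 60.00).
removed quarter-circle: A = −¼π·40² = -1256.64, centroid at (93.02, 103.02).
ΣA = 11943.36 mm², ΣAx̄ = 609103.26 mm³, ΣAȳ = 662536.89 mm³.
x̄ = 609103.26/11943.36 = 51.00 mm; ȳ = 662536.89/11943.36 = 55.47 mm.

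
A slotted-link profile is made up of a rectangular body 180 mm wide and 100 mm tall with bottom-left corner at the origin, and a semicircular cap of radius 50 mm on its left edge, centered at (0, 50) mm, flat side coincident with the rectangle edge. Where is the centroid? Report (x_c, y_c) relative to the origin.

x_c = 70.08 mm, y_c = 50.00 mm

Part | A | x̄ᵢ | ȳᵢ | A·x̄ᵢ | A·ȳᵢ
rectangular body | 18000.00 | 90.00 | 50.00 | 1620000.00 | 900000.00
semicircular end | 3926.99 | -21.22 | 50.00 | -83333.33 | 196349.54
Σ | 21926.99 |  |  | 1536666.67 | 1096349.54
x_c = 1536666.67 / 21926.99 = 70.08 mm
y_c = 1096349.54 / 21926.99 = 50.00 mm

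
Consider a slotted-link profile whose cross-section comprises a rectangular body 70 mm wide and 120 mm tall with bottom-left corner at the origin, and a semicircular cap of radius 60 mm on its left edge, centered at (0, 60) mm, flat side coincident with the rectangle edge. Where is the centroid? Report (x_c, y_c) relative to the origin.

Part | A | x̄ᵢ | ȳᵢ | A·x̄ᵢ | A·ȳᵢ
rectangular body | 8400.00 | 35.00 | 60.00 | 294000.00 | 504000.00
semicircular end | 5654.87 | -25.46 | 60.00 | -144000.00 | 339292.01
Σ | 14054.87 |  |  | 150000.00 | 843292.01
x_c = 150000.00 / 14054.87 = 10.67 mm
y_c = 843292.01 / 14054.87 = 60.00 mm

x_c = 10.67 mm, y_c = 60.00 mm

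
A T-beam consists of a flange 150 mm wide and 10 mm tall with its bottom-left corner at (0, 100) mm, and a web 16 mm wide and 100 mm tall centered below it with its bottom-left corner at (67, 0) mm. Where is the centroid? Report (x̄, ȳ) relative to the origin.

web: A = 16 × 100 = 1600.00, centroid at (75.00, 50.00).
flange: A = 150 × 10 = 1500.00, centroid at (75.00, 105.00).
ΣA = 3100.00 mm², ΣAx̄ = 232500.00 mm³, ΣAȳ = 237500.00 mm³.
x̄ = 232500.00/3100.00 = 75.00 mm; ȳ = 237500.00/3100.00 = 76.61 mm.

x̄ = 75.00 mm, ȳ = 76.61 mm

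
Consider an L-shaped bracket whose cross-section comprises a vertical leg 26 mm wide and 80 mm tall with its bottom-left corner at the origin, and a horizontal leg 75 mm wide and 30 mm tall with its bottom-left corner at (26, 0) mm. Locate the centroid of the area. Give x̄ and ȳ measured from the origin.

x̄ = 39.24 mm, ȳ = 27.01 mm

vertical leg: A = 26 × 80 = 2080.00, centroid at (13.00, 40.00).
horizontal leg: A = 75 × 30 = 2250.00, centroid at (63.50, 15.00).
ΣA = 4330.00 mm², ΣAx̄ = 169915.00 mm³, ΣAȳ = 116950.00 mm³.
x̄ = 169915.00/4330.00 = 39.24 mm; ȳ = 116950.00/4330.00 = 27.01 mm.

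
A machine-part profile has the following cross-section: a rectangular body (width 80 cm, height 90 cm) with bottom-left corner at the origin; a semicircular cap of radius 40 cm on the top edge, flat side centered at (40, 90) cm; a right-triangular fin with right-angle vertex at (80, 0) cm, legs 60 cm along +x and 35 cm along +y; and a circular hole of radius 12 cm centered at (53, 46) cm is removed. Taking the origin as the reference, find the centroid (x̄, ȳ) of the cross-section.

x̄ = 45.54 cm, ȳ = 56.67 cm

rectangular body: A = 80 × 90 = 7200.00, centroid at (40.00, 45.00).
semicircular top: A = ½π·40² = 2513.27, centroid at (40.00, 106.98).
triangular fin: A = ½·60·35 = 1050.00, centroid at (100.00, 11.67).
hole: A = −π·12² = -452.39, centroid at (53.00, 46.00).
ΣA = 10310.88 cm², ΣAx̄ = 469554.33 cm³, ΣAȳ = 584301.43 cm³.
x̄ = 469554.33/10310.88 = 45.54 cm; ȳ = 584301.43/10310.88 = 56.67 cm.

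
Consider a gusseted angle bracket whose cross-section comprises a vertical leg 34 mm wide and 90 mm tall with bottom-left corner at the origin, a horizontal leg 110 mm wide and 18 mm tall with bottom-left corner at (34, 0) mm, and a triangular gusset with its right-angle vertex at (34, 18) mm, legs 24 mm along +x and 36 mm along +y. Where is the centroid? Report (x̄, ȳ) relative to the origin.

vertical leg: A = 34 × 90 = 3060.00, centroid at (17.00, 45.00).
horizontal leg: A = 110 × 18 = 1980.00, centroid at (89.00, 9.00).
gusset: A = ½·24·36 = 432.00, centroid at (42.00, 30.00).
ΣA = 5472.00 mm², ΣAx̄ = 246384.00 mm³, ΣAȳ = 168480.00 mm³.
x̄ = 246384.00/5472.00 = 45.03 mm; ȳ = 168480.00/5472.00 = 30.79 mm.

x̄ = 45.03 mm, ȳ = 30.79 mm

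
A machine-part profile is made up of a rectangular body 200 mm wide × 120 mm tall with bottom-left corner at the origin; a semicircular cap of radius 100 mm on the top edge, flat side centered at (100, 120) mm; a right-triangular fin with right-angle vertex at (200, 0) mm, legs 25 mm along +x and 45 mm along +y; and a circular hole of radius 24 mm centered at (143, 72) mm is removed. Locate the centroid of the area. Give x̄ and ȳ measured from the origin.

rectangular body: A = 200 × 120 = 24000.00, centroid at (100.00, 60.00).
semicircular top: A = ½π·100² = 15707.96, centroid at (100.00, 162.44).
triangular fin: A = ½·25·45 = 562.50, centroid at (208.33, 15.00).
hole: A = −π·24² = -1809.56, centroid at (143.00, 72.00).
ΣA = 38460.91 mm², ΣAx̄ = 3829217.12 mm³, ΣAȳ = 3869771.63 mm³.
x̄ = 3829217.12/38460.91 = 99.56 mm; ȳ = 3869771.63/38460.91 = 100.62 mm.

x̄ = 99.56 mm, ȳ = 100.62 mm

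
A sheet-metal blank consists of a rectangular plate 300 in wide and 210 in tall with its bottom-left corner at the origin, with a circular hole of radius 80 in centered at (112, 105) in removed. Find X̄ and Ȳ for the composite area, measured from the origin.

Part | A | x̄ᵢ | ȳᵢ | A·x̄ᵢ | A·ȳᵢ
plate | 63000.00 | 150.00 | 105.00 | 9450000.00 | 6615000.00
hole | -20106.19 | 112.00 | 105.00 | -2251893.61 | -2111150.26
Σ | 42893.81 |  |  | 7198106.39 | 4503849.74
X̄ = 7198106.39 / 42893.81 = 167.81 in
Ȳ = 4503849.74 / 42893.81 = 105.00 in

X̄ = 167.81 in, Ȳ = 105.00 in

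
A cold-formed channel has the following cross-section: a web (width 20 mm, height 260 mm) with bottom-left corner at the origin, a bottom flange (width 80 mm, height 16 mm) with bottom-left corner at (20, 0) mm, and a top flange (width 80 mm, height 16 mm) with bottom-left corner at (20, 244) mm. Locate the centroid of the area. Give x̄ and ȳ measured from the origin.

Part | A | x̄ᵢ | ȳᵢ | A·x̄ᵢ | A·ȳᵢ
web | 5200.00 | 10.00 | 130.00 | 52000.00 | 676000.00
bottom flange | 1280.00 | 60.00 | 8.00 | 76800.00 | 10240.00
top flange | 1280.00 | 60.00 | 252.00 | 76800.00 | 322560.00
Σ | 7760.00 |  |  | 205600.00 | 1008800.00
x̄ = 205600.00 / 7760.00 = 26.49 mm
ȳ = 1008800.00 / 7760.00 = 130.00 mm

x̄ = 26.49 mm, ȳ = 130.00 mm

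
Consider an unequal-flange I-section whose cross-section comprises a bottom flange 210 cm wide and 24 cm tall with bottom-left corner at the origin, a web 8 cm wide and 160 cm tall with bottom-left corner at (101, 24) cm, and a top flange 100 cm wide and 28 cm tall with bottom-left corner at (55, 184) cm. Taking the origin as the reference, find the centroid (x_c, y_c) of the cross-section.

bottom flange: A = 210 × 24 = 5040.00, centroid at (105.00, 12.00).
web: A = 8 × 160 = 1280.00, centroid at (105.00, 104.00).
top flange: A = 100 × 28 = 2800.00, centroid at (105.00, 198.00).
ΣA = 9120.00 cm²
ΣAx_c = (5040.00)(105.00) + (1280.00)(105.00) + (2800.00)(105.00) = 957600.00 cm³
ΣAy_c = (5040.00)(12.00) + (1280.00)(104.00) + (2800.00)(198.00) = 748000.00 cm³
x_c = 957600.00 / 9120.00 = 105.00 cm
y_c = 748000.00 / 9120.00 = 82.02 cm

x_c = 105.00 cm, y_c = 82.02 cm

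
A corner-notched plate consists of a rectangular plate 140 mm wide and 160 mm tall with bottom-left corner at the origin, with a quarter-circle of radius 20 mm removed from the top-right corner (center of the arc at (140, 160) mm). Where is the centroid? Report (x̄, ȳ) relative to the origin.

plate: A = 140 × 160 = 22400.00, centroid at (70.00, 80.00).
removed quarter-circle: A = −¼π·20² = -314.16, centroid at (131.51, 151.51).
ΣA = 22085.84 mm²
ΣAx̄ = (22400.00)(70.00) + (-314.16)(131.51) = 1526684.37 mm³
ΣAȳ = (22400.00)(80.00) + (-314.16)(151.51) = 1744401.18 mm³
x̄ = 1526684.37 / 22085.84 = 69.13 mm
ȳ = 1744401.18 / 22085.84 = 78.98 mm

x̄ = 69.13 mm, ȳ = 78.98 mm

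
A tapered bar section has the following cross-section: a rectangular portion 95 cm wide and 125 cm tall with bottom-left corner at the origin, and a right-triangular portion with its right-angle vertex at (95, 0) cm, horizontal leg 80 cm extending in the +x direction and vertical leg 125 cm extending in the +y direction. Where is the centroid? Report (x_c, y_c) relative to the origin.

x_c = 69.48 cm, y_c = 56.33 cm

rectangular portion: A = 95 × 125 = 11875.00, centroid at (47.50, 62.50).
triangular portion: A = ½·80·125 = 5000.00, centroid at (121.67, 41.67).
ΣA = 16875.00 cm², ΣAx_c = 1172395.83 cm³, ΣAy_c = 950520.83 cm³.
x_c = 1172395.83/16875.00 = 69.48 cm; y_c = 950520.83/16875.00 = 56.33 cm.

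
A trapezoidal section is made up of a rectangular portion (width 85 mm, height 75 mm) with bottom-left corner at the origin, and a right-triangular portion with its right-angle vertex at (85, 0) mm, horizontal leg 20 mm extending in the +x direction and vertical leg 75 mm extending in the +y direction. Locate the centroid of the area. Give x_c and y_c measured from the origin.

rectangular portion: A = 85 × 75 = 6375.00, centroid at (42.50, 37.50).
triangular portion: A = ½·20·75 = 750.00, centroid at (91.67, 25.00).
ΣA = 7125.00 mm², ΣAx_c = 339687.50 mm³, ΣAy_c = 257812.50 mm³.
x_c = 339687.50/7125.00 = 47.68 mm; y_c = 257812.50/7125.00 = 36.18 mm.

x_c = 47.68 mm, y_c = 36.18 mm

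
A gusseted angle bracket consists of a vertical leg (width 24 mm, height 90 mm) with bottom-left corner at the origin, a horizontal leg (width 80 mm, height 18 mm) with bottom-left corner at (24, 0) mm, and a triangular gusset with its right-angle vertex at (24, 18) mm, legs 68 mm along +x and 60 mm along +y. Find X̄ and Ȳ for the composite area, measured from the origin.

Part | A | x̄ᵢ | ȳᵢ | A·x̄ᵢ | A·ȳᵢ
vertical leg | 2160.00 | 12.00 | 45.00 | 25920.00 | 97200.00
horizontal leg | 1440.00 | 64.00 | 9.00 | 92160.00 | 12960.00
gusset | 2040.00 | 46.67 | 38.00 | 95200.00 | 77520.00
Σ | 5640.00 |  |  | 213280.00 | 187680.00
X̄ = 213280.00 / 5640.00 = 37.82 mm
Ȳ = 187680.00 / 5640.00 = 33.28 mm

X̄ = 37.82 mm, Ȳ = 33.28 mm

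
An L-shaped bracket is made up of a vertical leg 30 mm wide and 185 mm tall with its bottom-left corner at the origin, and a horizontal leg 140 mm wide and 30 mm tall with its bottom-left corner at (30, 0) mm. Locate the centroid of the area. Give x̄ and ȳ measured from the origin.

Part | A | x̄ᵢ | ȳᵢ | A·x̄ᵢ | A·ȳᵢ
vertical leg | 5550.00 | 15.00 | 92.50 | 83250.00 | 513375.00
horizontal leg | 4200.00 | 100.00 | 15.00 | 420000.00 | 63000.00
Σ | 9750.00 |  |  | 503250.00 | 576375.00
x̄ = 503250.00 / 9750.00 = 51.62 mm
ȳ = 576375.00 / 9750.00 = 59.12 mm

x̄ = 51.62 mm, ȳ = 59.12 mm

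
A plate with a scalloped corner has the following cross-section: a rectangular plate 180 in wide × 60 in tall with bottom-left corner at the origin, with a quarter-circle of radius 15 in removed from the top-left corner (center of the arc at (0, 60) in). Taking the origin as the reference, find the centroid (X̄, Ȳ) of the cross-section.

Part | A | x̄ᵢ | ȳᵢ | A·x̄ᵢ | A·ȳᵢ
plate | 10800.00 | 90.00 | 30.00 | 972000.00 | 324000.00
removed quarter-circle | -176.71 | 6.37 | 53.63 | -1125.00 | -9477.88
Σ | 10623.29 |  |  | 970875.00 | 314522.12
X̄ = 970875.00 / 10623.29 = 91.39 in
Ȳ = 314522.12 / 10623.29 = 29.61 in

X̄ = 91.39 in, Ȳ = 29.61 in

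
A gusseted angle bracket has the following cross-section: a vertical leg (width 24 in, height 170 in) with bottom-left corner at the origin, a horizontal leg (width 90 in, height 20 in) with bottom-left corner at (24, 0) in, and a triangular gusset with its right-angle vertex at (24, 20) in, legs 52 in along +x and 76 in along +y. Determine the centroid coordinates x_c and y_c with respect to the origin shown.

x_c = 32.44 in, y_c = 57.84 in

Part | A | x̄ᵢ | ȳᵢ | A·x̄ᵢ | A·ȳᵢ
vertical leg | 4080.00 | 12.00 | 85.00 | 48960.00 | 346800.00
horizontal leg | 1800.00 | 69.00 | 10.00 | 124200.00 | 18000.00
gusset | 1976.00 | 41.33 | 45.33 | 81674.67 | 89578.67
Σ | 7856.00 |  |  | 254834.67 | 454378.67
x_c = 254834.67 / 7856.00 = 32.44 in
y_c = 454378.67 / 7856.00 = 57.84 in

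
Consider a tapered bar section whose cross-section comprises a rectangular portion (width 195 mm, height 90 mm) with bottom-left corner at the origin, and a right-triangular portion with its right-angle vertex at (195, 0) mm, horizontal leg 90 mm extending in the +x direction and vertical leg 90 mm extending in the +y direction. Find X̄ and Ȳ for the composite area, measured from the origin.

X̄ = 121.41 mm, Ȳ = 42.19 mm

rectangular portion: A = 195 × 90 = 17550.00, centroid at (97.50, 45.00).
triangular portion: A = ½·90·90 = 4050.00, centroid at (225.00, 30.00).
ΣA = 21600.00 mm²
ΣAX̄ = (17550.00)(97.50) + (4050.00)(225.00) = 2622375.00 mm³
ΣAȲ = (17550.00)(45.00) + (4050.00)(30.00) = 911250.00 mm³
X̄ = 2622375.00 / 21600.00 = 121.41 mm
Ȳ = 911250.00 / 21600.00 = 42.19 mm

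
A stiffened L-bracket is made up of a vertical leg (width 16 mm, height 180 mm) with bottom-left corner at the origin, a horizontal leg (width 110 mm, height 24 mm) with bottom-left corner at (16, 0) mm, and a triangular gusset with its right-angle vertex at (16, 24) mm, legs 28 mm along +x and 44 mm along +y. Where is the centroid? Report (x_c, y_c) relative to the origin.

x_c = 36.85 mm, y_c = 51.29 mm

Part | A | x̄ᵢ | ȳᵢ | A·x̄ᵢ | A·ȳᵢ
vertical leg | 2880.00 | 8.00 | 90.00 | 23040.00 | 259200.00
horizontal leg | 2640.00 | 71.00 | 12.00 | 187440.00 | 31680.00
gusset | 616.00 | 25.33 | 38.67 | 15605.33 | 23818.67
Σ | 6136.00 |  |  | 226085.33 | 314698.67
x_c = 226085.33 / 6136.00 = 36.85 mm
y_c = 314698.67 / 6136.00 = 51.29 mm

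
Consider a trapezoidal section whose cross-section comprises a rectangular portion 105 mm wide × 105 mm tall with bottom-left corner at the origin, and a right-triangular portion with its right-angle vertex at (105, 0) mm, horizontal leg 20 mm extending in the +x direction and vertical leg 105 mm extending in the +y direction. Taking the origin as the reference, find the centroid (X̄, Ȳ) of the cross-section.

rectangular portion: A = 105 × 105 = 11025.00, centroid at (52.50, 52.50).
triangular portion: A = ½·20·105 = 1050.00, centroid at (111.67, 35.00).
ΣA = 12075.00 mm², ΣAX̄ = 696062.50 mm³, ΣAȲ = 615562.50 mm³.
X̄ = 696062.50/12075.00 = 57.64 mm; Ȳ = 615562.50/12075.00 = 50.98 mm.

X̄ = 57.64 mm, Ȳ = 50.98 mm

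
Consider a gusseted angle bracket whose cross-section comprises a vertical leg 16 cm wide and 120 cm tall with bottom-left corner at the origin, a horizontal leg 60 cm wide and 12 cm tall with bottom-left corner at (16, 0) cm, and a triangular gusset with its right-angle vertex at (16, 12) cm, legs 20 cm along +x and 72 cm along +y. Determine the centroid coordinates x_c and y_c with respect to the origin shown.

x_c = 19.29 cm, y_c = 43.29 cm

vertical leg: A = 16 × 120 = 1920.00, centroid at (8.00, 60.00).
horizontal leg: A = 60 × 12 = 720.00, centroid at (46.00, 6.00).
gusset: A = ½·20·72 = 720.00, centroid at (22.67, 36.00).
ΣA = 3360.00 cm²
ΣAx_c = (1920.00)(8.00) + (720.00)(46.00) + (720.00)(22.67) = 64800.00 cm³
ΣAy_c = (1920.00)(60.00) + (720.00)(6.00) + (720.00)(36.00) = 145440.00 cm³
x_c = 64800.00 / 3360.00 = 19.29 cm
y_c = 145440.00 / 3360.00 = 43.29 cm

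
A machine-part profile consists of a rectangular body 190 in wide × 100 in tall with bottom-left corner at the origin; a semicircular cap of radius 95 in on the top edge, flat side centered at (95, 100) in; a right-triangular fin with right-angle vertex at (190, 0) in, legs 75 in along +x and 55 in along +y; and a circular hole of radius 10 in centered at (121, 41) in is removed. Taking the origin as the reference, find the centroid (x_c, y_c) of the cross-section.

x_c = 101.85 in, y_c = 84.87 in

rectangular body: A = 190 × 100 = 19000.00, centroid at (95.00, 50.00).
semicircular top: A = ½π·95² = 14176.44, centroid at (95.00, 140.32).
triangular fin: A = ½·75·55 = 2062.50, centroid at (215.00, 18.33).
hole: A = −π·10² = -314.16, centroid at (121.00, 41.00).
ΣA = 34924.78 in², ΣAx_c = 3557185.73 in³, ΣAy_c = 2964158.99 in³.
x_c = 3557185.73/34924.78 = 101.85 in; y_c = 2964158.99/34924.78 = 84.87 in.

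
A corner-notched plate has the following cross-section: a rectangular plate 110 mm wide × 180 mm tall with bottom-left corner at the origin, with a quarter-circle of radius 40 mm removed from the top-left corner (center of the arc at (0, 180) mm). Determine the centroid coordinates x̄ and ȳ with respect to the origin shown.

x̄ = 57.58 mm, ȳ = 85.05 mm

plate: A = 110 × 180 = 19800.00, centroid at (55.00, 90.00).
removed quarter-circle: A = −¼π·40² = -1256.64, centroid at (16.98, 163.02).
ΣA = 18543.36 mm²
ΣAx̄ = (19800.00)(55.00) + (-1256.64)(16.98) = 1067666.67 mm³
ΣAȳ = (19800.00)(90.00) + (-1256.64)(163.02) = 1577138.66 mm³
x̄ = 1067666.67 / 18543.36 = 57.58 mm
ȳ = 1577138.66 / 18543.36 = 85.05 mm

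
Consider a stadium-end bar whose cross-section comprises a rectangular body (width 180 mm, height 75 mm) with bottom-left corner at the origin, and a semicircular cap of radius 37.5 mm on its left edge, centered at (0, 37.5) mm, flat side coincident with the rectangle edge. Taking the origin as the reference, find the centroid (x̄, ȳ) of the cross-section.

Part | A | x̄ᵢ | ȳᵢ | A·x̄ᵢ | A·ȳᵢ
rectangular body | 13500.00 | 90.00 | 37.50 | 1215000.00 | 506250.00
semicircular end | 2208.93 | -15.92 | 37.50 | -35156.25 | 82834.96
Σ | 15708.93 |  |  | 1179843.75 | 589084.96
x̄ = 1179843.75 / 15708.93 = 75.11 mm
ȳ = 589084.96 / 15708.93 = 37.50 mm

x̄ = 75.11 mm, ȳ = 37.50 mm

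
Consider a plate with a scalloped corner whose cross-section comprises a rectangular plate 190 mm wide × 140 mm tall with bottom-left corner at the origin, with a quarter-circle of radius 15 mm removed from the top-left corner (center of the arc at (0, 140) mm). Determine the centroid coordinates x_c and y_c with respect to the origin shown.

Part | A | x̄ᵢ | ȳᵢ | A·x̄ᵢ | A·ȳᵢ
plate | 26600.00 | 95.00 | 70.00 | 2527000.00 | 1862000.00
removed quarter-circle | -176.71 | 6.37 | 133.63 | -1125.00 | -23615.04
Σ | 26423.29 |  |  | 2525875.00 | 1838384.96
x_c = 2525875.00 / 26423.29 = 95.59 mm
y_c = 1838384.96 / 26423.29 = 69.57 mm

x_c = 95.59 mm, y_c = 69.57 mm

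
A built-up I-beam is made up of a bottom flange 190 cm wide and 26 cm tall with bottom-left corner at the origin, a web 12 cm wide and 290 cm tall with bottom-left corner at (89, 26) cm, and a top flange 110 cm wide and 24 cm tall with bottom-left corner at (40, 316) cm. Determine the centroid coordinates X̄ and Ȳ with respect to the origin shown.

X̄ = 95.00 cm, Ȳ = 137.90 cm

Part | A | x̄ᵢ | ȳᵢ | A·x̄ᵢ | A·ȳᵢ
bottom flange | 4940.00 | 95.00 | 13.00 | 469300.00 | 64220.00
web | 3480.00 | 95.00 | 171.00 | 330600.00 | 595080.00
top flange | 2640.00 | 95.00 | 328.00 | 250800.00 | 865920.00
Σ | 11060.00 |  |  | 1050700.00 | 1525220.00
X̄ = 1050700.00 / 11060.00 = 95.00 cm
Ȳ = 1525220.00 / 11060.00 = 137.90 cm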